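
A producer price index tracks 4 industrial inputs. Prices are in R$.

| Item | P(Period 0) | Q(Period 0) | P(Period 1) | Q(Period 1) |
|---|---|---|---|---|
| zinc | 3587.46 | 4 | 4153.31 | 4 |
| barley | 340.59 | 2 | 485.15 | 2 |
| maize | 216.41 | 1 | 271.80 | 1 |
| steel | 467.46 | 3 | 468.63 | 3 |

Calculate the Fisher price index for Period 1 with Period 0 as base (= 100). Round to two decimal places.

Laspeyres component (base-period weights):
ΣP(Period 1)Q(Period 0) = 4153.31×4 + 485.15×2 + 271.80×1 + 468.63×3 = 16613.24 + 970.3 + 271.8 + 1405.89 = 19261.23
ΣP(Period 0)Q(Period 0) = 3587.46×4 + 340.59×2 + 216.41×1 + 467.46×3 = 14349.84 + 681.18 + 216.41 + 1402.38 = 16649.81
L = 19261.23 / 16649.81 × 100 = 115.6844
Paasche component (current-period weights):
ΣP(Period 1)Q(Period 1) = 4153.31×4 + 485.15×2 + 271.80×1 + 468.63×3 = 16613.24 + 970.3 + 271.8 + 1405.89 = 19261.23
ΣP(Period 0)Q(Period 1) = 3587.46×4 + 340.59×2 + 216.41×1 + 467.46×3 = 14349.84 + 681.18 + 216.41 + 1402.38 = 16649.81
P = 19261.23 / 16649.81 × 100 = 115.6844
Fisher = √(L × P) = √(115.6844 × 115.6844) = 115.6844

115.68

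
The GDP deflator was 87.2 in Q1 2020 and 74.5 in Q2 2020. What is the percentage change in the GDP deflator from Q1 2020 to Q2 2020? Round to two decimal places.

-14.56%

Change = (74.5 − 87.2) / 87.2 × 100
       = -12.7 / 87.2 × 100 = -14.5642%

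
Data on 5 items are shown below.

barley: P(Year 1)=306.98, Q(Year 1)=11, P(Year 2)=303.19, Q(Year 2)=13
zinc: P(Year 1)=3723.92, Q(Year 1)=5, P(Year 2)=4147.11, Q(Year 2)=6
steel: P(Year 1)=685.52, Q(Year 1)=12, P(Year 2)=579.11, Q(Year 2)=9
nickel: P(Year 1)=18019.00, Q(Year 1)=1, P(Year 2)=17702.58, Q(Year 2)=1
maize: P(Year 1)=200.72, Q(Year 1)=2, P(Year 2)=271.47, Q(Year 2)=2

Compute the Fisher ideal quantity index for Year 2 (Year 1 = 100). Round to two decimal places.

105.40

Laspeyres component (base-period weights):
ΣP(Year 1)Q(Year 2) = 306.98×13 + 3723.92×6 + 685.52×9 + 18019.00×1 + 200.72×2 = 3990.74 + 22343.52 + 6169.68 + 18019 + 401.44 = 50924.38
ΣP(Year 1)Q(Year 1) = 306.98×11 + 3723.92×5 + 685.52×12 + 18019.00×1 + 200.72×2 = 3376.78 + 18619.6 + 8226.24 + 18019 + 401.44 = 48643.06
L = 50924.38 / 48643.06 × 100 = 104.6899
Paasche component (current-period weights):
ΣP(Year 2)Q(Year 2) = 303.19×13 + 4147.11×6 + 579.11×9 + 17702.58×1 + 271.47×2 = 3941.47 + 24882.66 + 5211.99 + 17702.58 + 542.94 = 52281.64
ΣP(Year 2)Q(Year 1) = 303.19×11 + 4147.11×5 + 579.11×12 + 17702.58×1 + 271.47×2 = 3335.09 + 20735.55 + 6949.32 + 17702.58 + 542.94 = 49265.48
P = 52281.64 / 49265.48 × 100 = 106.1223
Fisher = √(L × P) = √(104.6899 × 106.1223) = 105.4037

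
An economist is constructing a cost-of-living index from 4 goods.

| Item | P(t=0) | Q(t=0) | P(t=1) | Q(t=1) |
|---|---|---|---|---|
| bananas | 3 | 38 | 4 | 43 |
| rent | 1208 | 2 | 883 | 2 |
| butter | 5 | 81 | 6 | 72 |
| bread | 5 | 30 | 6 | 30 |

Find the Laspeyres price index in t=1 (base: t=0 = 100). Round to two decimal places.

83.76

Laspeyres price index uses base-period quantities as weights.
ΣP(t=1)·Q(t=0) = 4×38 + 883×2 + 6×81 + 6×30 = 152 + 1766 + 486 + 180 = 2584
ΣP(t=0)·Q(t=0) = 3×38 + 1208×2 + 5×81 + 5×30 = 114 + 2416 + 405 + 150 = 3085
Index = 2584 / 3085 × 100 = 83.7601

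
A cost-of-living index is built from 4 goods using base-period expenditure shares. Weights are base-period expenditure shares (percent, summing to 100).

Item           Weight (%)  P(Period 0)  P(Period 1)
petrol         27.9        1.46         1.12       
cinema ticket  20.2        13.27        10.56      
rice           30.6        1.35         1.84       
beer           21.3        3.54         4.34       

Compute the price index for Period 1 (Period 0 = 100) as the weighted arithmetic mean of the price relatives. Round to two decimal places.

petrol: 27.9 × (1.12/1.46) = 27.9 × 0.767123 = 21.4027
cinema ticket: 20.2 × (10.56/13.27) = 20.2 × 0.795780 = 16.0748
rice: 30.6 × (1.84/1.35) = 30.6 × 1.362963 = 41.7067
beer: 21.3 × (4.34/3.54) = 21.3 × 1.225989 = 26.1136
Index = Σ wᵢ·(p₁ᵢ/p₀ᵢ) = 21.4027 + 16.0748 + 41.7067 + 26.1136 = 105.2977

105.30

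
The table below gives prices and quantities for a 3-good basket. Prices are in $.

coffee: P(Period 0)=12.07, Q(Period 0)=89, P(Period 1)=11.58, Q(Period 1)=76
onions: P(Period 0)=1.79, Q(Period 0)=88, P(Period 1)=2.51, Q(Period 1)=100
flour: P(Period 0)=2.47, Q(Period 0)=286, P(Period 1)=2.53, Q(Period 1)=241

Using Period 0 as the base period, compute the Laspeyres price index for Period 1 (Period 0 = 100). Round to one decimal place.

Laspeyres price index uses base-period quantities as weights.
ΣP(Period 1)·Q(Period 0) = 11.58×89 + 2.51×88 + 2.53×286 = 1030.62 + 220.88 + 723.58 = 1975.08
ΣP(Period 0)·Q(Period 0) = 12.07×89 + 1.79×88 + 2.47×286 = 1074.23 + 157.52 + 706.42 = 1938.17
Index = 1975.08 / 1938.17 × 100 = 101.9044

101.9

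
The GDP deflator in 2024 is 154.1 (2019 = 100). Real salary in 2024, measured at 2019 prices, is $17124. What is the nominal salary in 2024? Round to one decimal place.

Nominal = Real × (Index/100) = 17124 × (154.1/100)
        = 17124 × 1.541 = 26388.0840

26388.1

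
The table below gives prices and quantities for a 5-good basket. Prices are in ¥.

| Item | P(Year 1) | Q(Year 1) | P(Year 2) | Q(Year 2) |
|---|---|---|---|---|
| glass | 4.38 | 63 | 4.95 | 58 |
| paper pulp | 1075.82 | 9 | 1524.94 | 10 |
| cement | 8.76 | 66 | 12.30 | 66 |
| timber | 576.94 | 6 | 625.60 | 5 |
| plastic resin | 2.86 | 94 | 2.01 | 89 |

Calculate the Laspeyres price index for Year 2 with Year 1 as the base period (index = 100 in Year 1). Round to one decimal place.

131.7

Laspeyres price index uses base-period quantities as weights.
ΣP(Year 2)·Q(Year 1) = 4.95×63 + 1524.94×9 + 12.30×66 + 625.60×6 + 2.01×94 = 311.85 + 13724.46 + 811.8 + 3753.6 + 188.94 = 18790.65
ΣP(Year 1)·Q(Year 1) = 4.38×63 + 1075.82×9 + 8.76×66 + 576.94×6 + 2.86×94 = 275.94 + 9682.38 + 578.16 + 3461.64 + 268.84 = 14266.96
Index = 18790.65 / 14266.96 × 100 = 131.7075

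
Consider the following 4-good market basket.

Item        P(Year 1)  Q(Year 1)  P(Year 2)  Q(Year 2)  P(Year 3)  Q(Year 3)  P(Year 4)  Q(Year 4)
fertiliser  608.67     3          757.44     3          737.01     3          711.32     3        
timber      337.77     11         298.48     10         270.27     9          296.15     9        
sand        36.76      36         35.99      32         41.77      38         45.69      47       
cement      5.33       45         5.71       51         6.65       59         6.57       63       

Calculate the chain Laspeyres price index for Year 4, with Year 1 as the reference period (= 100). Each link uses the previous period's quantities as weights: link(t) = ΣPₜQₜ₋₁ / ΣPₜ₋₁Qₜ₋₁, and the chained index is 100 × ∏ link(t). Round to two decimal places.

Link Year 1→Year 2:
ΣP(Year 2)Q(Year 1) = 757.44×3 + 298.48×11 + 35.99×36 + 5.71×45 = 2272.32 + 3283.28 + 1295.64 + 256.95 = 7108.19
ΣP(Year 1)Q(Year 1) = 608.67×3 + 337.77×11 + 36.76×36 + 5.33×45 = 1826.01 + 3715.47 + 1323.36 + 239.85 = 7104.69
link = 7108.19/7104.69 = 1.000493
Link Year 2→Year 3:
ΣP(Year 3)Q(Year 2) = 737.01×3 + 270.27×10 + 41.77×32 + 6.65×51 = 2211.03 + 2702.7 + 1336.64 + 339.15 = 6589.52
ΣP(Year 2)Q(Year 2) = 757.44×3 + 298.48×10 + 35.99×32 + 5.71×51 = 2272.32 + 2984.8 + 1151.68 + 291.21 = 6700.01
link = 6589.52/6700.01 = 0.983509
Link Year 3→Year 4:
ΣP(Year 4)Q(Year 3) = 711.32×3 + 296.15×9 + 45.69×38 + 6.57×59 = 2133.96 + 2665.35 + 1736.22 + 387.63 = 6923.16
ΣP(Year 3)Q(Year 3) = 737.01×3 + 270.27×9 + 41.77×38 + 6.65×59 = 2211.03 + 2432.43 + 1587.26 + 392.35 = 6623.07
link = 6923.16/6623.07 = 1.045310
Chained index = 100 × 1.000493 × 0.983509 × 1.045310 = 102.8578

102.86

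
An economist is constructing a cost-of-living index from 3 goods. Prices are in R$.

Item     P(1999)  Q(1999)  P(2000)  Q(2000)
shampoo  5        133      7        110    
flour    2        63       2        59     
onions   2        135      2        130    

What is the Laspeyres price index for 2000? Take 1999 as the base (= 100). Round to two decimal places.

Laspeyres price index uses base-period quantities as weights.
ΣP(2000)·Q(1999) = 7×133 + 2×63 + 2×135 = 931 + 126 + 270 = 1327
ΣP(1999)·Q(1999) = 5×133 + 2×63 + 2×135 = 665 + 126 + 270 = 1061
Index = 1327 / 1061 × 100 = 125.0707

125.07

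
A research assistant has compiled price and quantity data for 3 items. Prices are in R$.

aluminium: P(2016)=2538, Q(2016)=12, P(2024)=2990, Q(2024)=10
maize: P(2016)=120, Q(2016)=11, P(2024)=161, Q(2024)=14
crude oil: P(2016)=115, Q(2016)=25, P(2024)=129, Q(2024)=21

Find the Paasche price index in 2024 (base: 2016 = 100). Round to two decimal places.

118.28

Paasche price index uses current-period quantities as weights.
ΣP(2024)·Q(2024) = 2990×10 + 161×14 + 129×21 = 29900 + 2254 + 2709 = 34863
ΣP(2016)·Q(2024) = 2538×10 + 120×14 + 115×21 = 25380 + 1680 + 2415 = 29475
Index = 34863 / 29475 × 100 = 118.2799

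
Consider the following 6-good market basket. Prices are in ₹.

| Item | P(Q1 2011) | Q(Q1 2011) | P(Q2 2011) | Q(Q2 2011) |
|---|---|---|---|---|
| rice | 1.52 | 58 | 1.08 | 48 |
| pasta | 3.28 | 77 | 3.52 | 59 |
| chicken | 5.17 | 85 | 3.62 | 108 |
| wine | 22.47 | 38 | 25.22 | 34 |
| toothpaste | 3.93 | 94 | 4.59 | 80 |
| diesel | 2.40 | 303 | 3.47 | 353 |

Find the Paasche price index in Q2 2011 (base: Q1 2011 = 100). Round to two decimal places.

Paasche price index uses current-period quantities as weights.
ΣP(Q2 2011)·Q(Q2 2011) = 1.08×48 + 3.52×59 + 3.62×108 + 25.22×34 + 4.59×80 + 3.47×353 = 51.84 + 207.68 + 390.96 + 857.48 + 367.2 + 1224.91 = 3100.07
ΣP(Q1 2011)·Q(Q2 2011) = 1.52×48 + 3.28×59 + 5.17×108 + 22.47×34 + 3.93×80 + 2.40×353 = 72.96 + 193.52 + 558.36 + 763.98 + 314.4 + 847.2 = 2750.42
Index = 3100.07 / 2750.42 × 100 = 112.7126

112.71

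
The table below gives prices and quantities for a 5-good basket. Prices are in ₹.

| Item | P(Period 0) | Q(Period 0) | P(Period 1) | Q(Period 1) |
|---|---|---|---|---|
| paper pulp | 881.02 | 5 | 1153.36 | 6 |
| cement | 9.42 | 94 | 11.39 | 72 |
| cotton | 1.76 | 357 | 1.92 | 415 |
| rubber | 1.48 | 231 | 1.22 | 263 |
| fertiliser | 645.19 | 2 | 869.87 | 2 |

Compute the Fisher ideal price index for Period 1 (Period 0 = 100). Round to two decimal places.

Laspeyres component (base-period weights):
ΣP(Period 1)Q(Period 0) = 1153.36×5 + 11.39×94 + 1.92×357 + 1.22×231 + 869.87×2 = 5766.8 + 1070.66 + 685.44 + 281.82 + 1739.74 = 9544.46
ΣP(Period 0)Q(Period 0) = 881.02×5 + 9.42×94 + 1.76×357 + 1.48×231 + 645.19×2 = 4405.1 + 885.48 + 628.32 + 341.88 + 1290.38 = 7551.16
L = 9544.46 / 7551.16 × 100 = 126.3973
Paasche component (current-period weights):
ΣP(Period 1)Q(Period 1) = 1153.36×6 + 11.39×72 + 1.92×415 + 1.22×263 + 869.87×2 = 6920.16 + 820.08 + 796.8 + 320.86 + 1739.74 = 10597.64
ΣP(Period 0)Q(Period 1) = 881.02×6 + 9.42×72 + 1.76×415 + 1.48×263 + 645.19×2 = 5286.12 + 678.24 + 730.4 + 389.24 + 1290.38 = 8374.38
P = 10597.64 / 8374.38 × 100 = 126.5484
Fisher = √(L × P) = √(126.3973 × 126.5484) = 126.4728

126.47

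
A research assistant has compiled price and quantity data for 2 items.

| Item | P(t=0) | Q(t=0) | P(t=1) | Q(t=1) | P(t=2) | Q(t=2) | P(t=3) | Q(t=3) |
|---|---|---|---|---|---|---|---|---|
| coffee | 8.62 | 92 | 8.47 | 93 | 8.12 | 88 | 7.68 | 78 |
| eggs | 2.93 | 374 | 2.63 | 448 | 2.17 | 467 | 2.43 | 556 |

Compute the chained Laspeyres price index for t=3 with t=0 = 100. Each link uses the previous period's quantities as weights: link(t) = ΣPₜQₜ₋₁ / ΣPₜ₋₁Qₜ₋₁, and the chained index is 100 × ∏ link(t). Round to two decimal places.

85.93

Link t=0→t=1:
ΣP(t=1)Q(t=0) = 8.47×92 + 2.63×374 = 779.24 + 983.62 = 1762.86
ΣP(t=0)Q(t=0) = 8.62×92 + 2.93×374 = 793.04 + 1095.82 = 1888.86
link = 1762.86/1888.86 = 0.933293
Link t=1→t=2:
ΣP(t=2)Q(t=1) = 8.12×93 + 2.17×448 = 755.16 + 972.16 = 1727.32
ΣP(t=1)Q(t=1) = 8.47×93 + 2.63×448 = 787.71 + 1178.24 = 1965.95
link = 1727.32/1965.95 = 0.878618
Link t=2→t=3:
ΣP(t=3)Q(t=2) = 7.68×88 + 2.43×467 = 675.84 + 1134.81 = 1810.65
ΣP(t=2)Q(t=2) = 8.12×88 + 2.17×467 = 714.56 + 1013.39 = 1727.95
link = 1810.65/1727.95 = 1.047860
Chained index = 100 × 0.933293 × 0.878618 × 1.047860 = 85.9254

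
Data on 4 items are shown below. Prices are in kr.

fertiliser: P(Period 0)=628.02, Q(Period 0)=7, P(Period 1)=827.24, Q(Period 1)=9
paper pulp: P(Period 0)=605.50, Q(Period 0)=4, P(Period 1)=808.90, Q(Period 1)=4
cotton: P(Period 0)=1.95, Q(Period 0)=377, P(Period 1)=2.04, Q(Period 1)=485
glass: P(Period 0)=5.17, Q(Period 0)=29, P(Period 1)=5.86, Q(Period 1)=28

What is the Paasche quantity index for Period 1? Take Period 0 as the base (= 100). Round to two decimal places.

Paasche quantity index uses current-period prices as weights.
ΣP(Period 1)·Q(Period 1) = 827.24×9 + 808.90×4 + 2.04×485 + 5.86×28 = 7445.16 + 3235.6 + 989.4 + 164.08 = 11834.24
ΣP(Period 1)·Q(Period 0) = 827.24×7 + 808.90×4 + 2.04×377 + 5.86×29 = 5790.68 + 3235.6 + 769.08 + 169.94 = 9965.3
Index = 11834.24 / 9965.3 × 100 = 118.7545

118.75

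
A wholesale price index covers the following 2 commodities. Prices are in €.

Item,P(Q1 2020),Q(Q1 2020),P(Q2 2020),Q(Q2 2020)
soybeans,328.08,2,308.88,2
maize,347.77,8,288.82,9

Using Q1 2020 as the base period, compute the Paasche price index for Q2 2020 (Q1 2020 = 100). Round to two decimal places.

84.97

Paasche price index uses current-period quantities as weights.
ΣP(Q2 2020)·Q(Q2 2020) = 308.88×2 + 288.82×9 = 617.76 + 2599.38 = 3217.14
ΣP(Q1 2020)·Q(Q2 2020) = 328.08×2 + 347.77×9 = 656.16 + 3129.93 = 3786.09
Index = 3217.14 / 3786.09 × 100 = 84.9726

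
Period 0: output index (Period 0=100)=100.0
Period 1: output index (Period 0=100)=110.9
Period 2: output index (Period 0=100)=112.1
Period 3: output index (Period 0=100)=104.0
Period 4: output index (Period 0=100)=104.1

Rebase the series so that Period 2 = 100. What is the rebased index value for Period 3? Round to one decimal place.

92.8

Rebased(Period 3) = 104.0 / 112.1 × 100 = 92.7743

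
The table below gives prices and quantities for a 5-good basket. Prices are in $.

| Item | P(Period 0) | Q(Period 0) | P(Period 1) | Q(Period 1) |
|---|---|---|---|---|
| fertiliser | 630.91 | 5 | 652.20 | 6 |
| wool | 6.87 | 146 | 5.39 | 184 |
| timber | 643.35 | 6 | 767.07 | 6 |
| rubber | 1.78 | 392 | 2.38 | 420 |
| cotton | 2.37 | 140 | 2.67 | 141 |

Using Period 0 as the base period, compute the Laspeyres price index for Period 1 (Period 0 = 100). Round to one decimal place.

Laspeyres price index uses base-period quantities as weights.
ΣP(Period 1)·Q(Period 0) = 652.20×5 + 5.39×146 + 767.07×6 + 2.38×392 + 2.67×140 = 3261 + 786.94 + 4602.42 + 932.96 + 373.8 = 9957.12
ΣP(Period 0)·Q(Period 0) = 630.91×5 + 6.87×146 + 643.35×6 + 1.78×392 + 2.37×140 = 3154.55 + 1003.02 + 3860.1 + 697.76 + 331.8 = 9047.23
Index = 9957.12 / 9047.23 × 100 = 110.0571

110.1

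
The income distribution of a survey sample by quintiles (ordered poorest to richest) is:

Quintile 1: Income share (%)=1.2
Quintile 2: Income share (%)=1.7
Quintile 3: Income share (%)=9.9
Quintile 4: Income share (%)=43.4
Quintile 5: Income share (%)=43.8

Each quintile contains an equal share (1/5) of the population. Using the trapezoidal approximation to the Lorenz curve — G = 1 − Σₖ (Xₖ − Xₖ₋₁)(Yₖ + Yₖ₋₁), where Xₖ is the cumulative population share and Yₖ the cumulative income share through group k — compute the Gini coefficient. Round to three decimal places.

0.508

Cumulative income shares Yₖ: 0.0120, 0.0290, 0.1280, 0.5620, 1.0000
Σ (Xₖ−Xₖ₋₁)(Yₖ+Yₖ₋₁) = (1/5)(0.0120+0.0000) + (1/5)(0.0290+0.0120) + (1/5)(0.1280+0.0290) + (1/5)(0.5620+0.1280) + (1/5)(1.0000+0.5620)
  = 0.0024 + 0.0082 + 0.0314 + 0.1380 + 0.3124 = 0.4924
G = 1 − 0.4924 = 0.5076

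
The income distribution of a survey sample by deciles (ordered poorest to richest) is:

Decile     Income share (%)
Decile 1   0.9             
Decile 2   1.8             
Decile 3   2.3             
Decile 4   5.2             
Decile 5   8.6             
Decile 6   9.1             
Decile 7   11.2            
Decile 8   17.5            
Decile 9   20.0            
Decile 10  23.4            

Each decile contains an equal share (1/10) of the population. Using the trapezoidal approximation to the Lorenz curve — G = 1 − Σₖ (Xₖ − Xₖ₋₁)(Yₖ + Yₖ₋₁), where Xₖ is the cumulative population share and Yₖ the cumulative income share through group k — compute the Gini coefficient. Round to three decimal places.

0.424

Cumulative income shares Yₖ: 0.0090, 0.0270, 0.0500, 0.1020, 0.1880, 0.2790, 0.3910, 0.5660, 0.7660, 1.0000
Σ (Xₖ−Xₖ₋₁)(Yₖ+Yₖ₋₁) = (1/10)(0.0090+0.0000) + (1/10)(0.0270+0.0090) + (1/10)(0.0500+0.0270) + (1/10)(0.1020+0.0500) + (1/10)(0.1880+0.1020) + (1/10)(0.2790+0.1880) + (1/10)(0.3910+0.2790) + (1/10)(0.5660+0.3910) + (1/10)(0.7660+0.5660) + (1/10)(1.0000+0.7660)
  = 0.0009 + 0.0036 + 0.0077 + 0.0152 + 0.0290 + 0.0467 + 0.0670 + 0.0957 + 0.1332 + 0.1766 = 0.5756
G = 1 − 0.5756 = 0.4244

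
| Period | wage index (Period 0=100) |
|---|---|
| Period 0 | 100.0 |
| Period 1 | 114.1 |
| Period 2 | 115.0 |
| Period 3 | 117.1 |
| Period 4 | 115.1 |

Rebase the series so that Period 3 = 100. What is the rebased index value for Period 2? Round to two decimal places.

98.21

Rebased(Period 2) = 115.0 / 117.1 × 100 = 98.2067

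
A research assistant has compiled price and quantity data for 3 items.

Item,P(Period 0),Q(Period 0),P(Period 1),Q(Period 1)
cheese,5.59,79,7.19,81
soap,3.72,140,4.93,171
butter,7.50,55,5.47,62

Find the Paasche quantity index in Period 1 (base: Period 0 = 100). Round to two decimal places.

113.18

Paasche quantity index uses current-period prices as weights.
ΣP(Period 1)·Q(Period 1) = 7.19×81 + 4.93×171 + 5.47×62 = 582.39 + 843.03 + 339.14 = 1764.56
ΣP(Period 1)·Q(Period 0) = 7.19×79 + 4.93×140 + 5.47×55 = 568.01 + 690.2 + 300.85 = 1559.06
Index = 1764.56 / 1559.06 × 100 = 113.1810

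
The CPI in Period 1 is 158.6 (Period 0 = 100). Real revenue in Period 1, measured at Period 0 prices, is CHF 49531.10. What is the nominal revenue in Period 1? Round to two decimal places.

Nominal = Real × (Index/100) = 49531.10 × (158.6/100)
        = 49531.10 × 1.586 = 78556.3246

78556.32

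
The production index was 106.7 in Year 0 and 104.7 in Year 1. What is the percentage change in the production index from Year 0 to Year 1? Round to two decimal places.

-1.87%

Change = (104.7 − 106.7) / 106.7 × 100
       = -2.0 / 106.7 × 100 = -1.8744%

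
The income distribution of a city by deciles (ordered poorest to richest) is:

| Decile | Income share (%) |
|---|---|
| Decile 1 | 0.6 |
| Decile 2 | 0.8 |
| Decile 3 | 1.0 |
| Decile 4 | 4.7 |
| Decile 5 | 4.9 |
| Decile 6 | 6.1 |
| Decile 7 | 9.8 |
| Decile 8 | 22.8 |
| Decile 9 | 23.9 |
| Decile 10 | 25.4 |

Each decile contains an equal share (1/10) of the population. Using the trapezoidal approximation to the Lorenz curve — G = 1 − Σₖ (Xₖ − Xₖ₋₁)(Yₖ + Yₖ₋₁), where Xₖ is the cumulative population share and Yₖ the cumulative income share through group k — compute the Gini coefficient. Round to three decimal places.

Cumulative income shares Yₖ: 0.0060, 0.0140, 0.0240, 0.0710, 0.1200, 0.1810, 0.2790, 0.5070, 0.7460, 1.0000
Σ (Xₖ−Xₖ₋₁)(Yₖ+Yₖ₋₁) = (1/10)(0.0060+0.0000) + (1/10)(0.0140+0.0060) + (1/10)(0.0240+0.0140) + (1/10)(0.0710+0.0240) + (1/10)(0.1200+0.0710) + (1/10)(0.1810+0.1200) + (1/10)(0.2790+0.1810) + (1/10)(0.5070+0.2790) + (1/10)(0.7460+0.5070) + (1/10)(1.0000+0.7460)
  = 0.0006 + 0.0020 + 0.0038 + 0.0095 + 0.0191 + 0.0301 + 0.0460 + 0.0786 + 0.1253 + 0.1746 = 0.4896
G = 1 − 0.4896 = 0.5104

0.510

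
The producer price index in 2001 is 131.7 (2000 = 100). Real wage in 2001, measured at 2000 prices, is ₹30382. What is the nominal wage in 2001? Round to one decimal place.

Nominal = Real × (Index/100) = 30382 × (131.7/100)
        = 30382 × 1.317 = 40013.0940

40013.1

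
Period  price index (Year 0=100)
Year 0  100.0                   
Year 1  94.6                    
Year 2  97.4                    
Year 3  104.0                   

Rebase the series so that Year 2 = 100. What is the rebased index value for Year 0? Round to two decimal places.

Rebased(Year 0) = 100.0 / 97.4 × 100 = 102.6694

102.67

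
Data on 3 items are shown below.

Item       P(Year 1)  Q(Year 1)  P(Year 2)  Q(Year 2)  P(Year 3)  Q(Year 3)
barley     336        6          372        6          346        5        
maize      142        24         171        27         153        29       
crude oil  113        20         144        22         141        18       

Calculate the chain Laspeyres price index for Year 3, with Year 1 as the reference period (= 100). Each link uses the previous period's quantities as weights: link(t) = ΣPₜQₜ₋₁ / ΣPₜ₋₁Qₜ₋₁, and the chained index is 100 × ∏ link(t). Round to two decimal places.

111.46

Link Year 1→Year 2:
ΣP(Year 2)Q(Year 1) = 372×6 + 171×24 + 144×20 = 2232 + 4104 + 2880 = 9216
ΣP(Year 1)Q(Year 1) = 336×6 + 142×24 + 113×20 = 2016 + 3408 + 2260 = 7684
link = 9216/7684 = 1.199375
Link Year 2→Year 3:
ΣP(Year 3)Q(Year 2) = 346×6 + 153×27 + 141×22 = 2076 + 4131 + 3102 = 9309
ΣP(Year 2)Q(Year 2) = 372×6 + 171×27 + 144×22 = 2232 + 4617 + 3168 = 10017
link = 9309/10017 = 0.929320
Chained index = 100 × 1.199375 × 0.929320 = 111.4604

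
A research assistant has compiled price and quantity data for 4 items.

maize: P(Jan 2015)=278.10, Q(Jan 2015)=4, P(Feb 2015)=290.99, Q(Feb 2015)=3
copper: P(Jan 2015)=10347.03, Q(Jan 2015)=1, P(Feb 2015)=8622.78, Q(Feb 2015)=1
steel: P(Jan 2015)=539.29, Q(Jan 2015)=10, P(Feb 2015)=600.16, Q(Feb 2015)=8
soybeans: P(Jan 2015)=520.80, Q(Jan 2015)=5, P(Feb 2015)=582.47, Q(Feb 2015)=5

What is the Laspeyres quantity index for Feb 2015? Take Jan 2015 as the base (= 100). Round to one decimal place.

93.0

Laspeyres quantity index uses base-period prices as weights.
ΣP(Jan 2015)·Q(Feb 2015) = 278.10×3 + 10347.03×1 + 539.29×8 + 520.80×5 = 834.3 + 10347.03 + 4314.32 + 2604 = 18099.65
ΣP(Jan 2015)·Q(Jan 2015) = 278.10×4 + 10347.03×1 + 539.29×10 + 520.80×5 = 1112.4 + 10347.03 + 5392.9 + 2604 = 19456.33
Index = 18099.65 / 19456.33 × 100 = 93.0271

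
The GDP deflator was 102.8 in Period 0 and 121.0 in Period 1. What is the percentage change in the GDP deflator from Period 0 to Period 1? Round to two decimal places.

Change = (121.0 − 102.8) / 102.8 × 100
       = 18.2 / 102.8 × 100 = 17.7043%

17.70%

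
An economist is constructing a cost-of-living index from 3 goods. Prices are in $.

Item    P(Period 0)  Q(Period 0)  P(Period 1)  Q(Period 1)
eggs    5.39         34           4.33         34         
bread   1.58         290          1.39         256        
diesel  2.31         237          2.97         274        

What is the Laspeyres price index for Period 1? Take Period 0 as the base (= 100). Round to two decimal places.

105.49

Laspeyres price index uses base-period quantities as weights.
ΣP(Period 1)·Q(Period 0) = 4.33×34 + 1.39×290 + 2.97×237 = 147.22 + 403.1 + 703.89 = 1254.21
ΣP(Period 0)·Q(Period 0) = 5.39×34 + 1.58×290 + 2.31×237 = 183.26 + 458.2 + 547.47 = 1188.93
Index = 1254.21 / 1188.93 × 100 = 105.4907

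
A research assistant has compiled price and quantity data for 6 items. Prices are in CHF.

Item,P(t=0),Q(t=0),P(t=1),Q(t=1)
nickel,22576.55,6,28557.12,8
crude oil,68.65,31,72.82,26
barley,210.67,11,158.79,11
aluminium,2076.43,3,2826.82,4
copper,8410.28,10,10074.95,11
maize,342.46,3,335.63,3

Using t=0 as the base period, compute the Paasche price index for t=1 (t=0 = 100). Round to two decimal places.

Paasche price index uses current-period quantities as weights.
ΣP(t=1)·Q(t=1) = 28557.12×8 + 72.82×26 + 158.79×11 + 2826.82×4 + 10074.95×11 + 335.63×3 = 228456.96 + 1893.32 + 1746.69 + 11307.28 + 110824.45 + 1006.89 = 355235.59
ΣP(t=0)·Q(t=1) = 22576.55×8 + 68.65×26 + 210.67×11 + 2076.43×4 + 8410.28×11 + 342.46×3 = 180612.4 + 1784.9 + 2317.37 + 8305.72 + 92513.08 + 1027.38 = 286560.85
Index = 355235.59 / 286560.85 × 100 = 123.9652

123.97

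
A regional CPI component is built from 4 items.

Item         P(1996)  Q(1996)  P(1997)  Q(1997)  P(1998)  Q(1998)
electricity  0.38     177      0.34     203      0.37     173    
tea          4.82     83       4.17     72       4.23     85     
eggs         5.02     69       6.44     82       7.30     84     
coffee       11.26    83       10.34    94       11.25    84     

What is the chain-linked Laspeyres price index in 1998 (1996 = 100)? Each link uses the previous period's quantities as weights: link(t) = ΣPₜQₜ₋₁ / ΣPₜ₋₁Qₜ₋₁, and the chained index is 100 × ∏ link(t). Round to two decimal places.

Link 1996→1997:
ΣP(1997)Q(1996) = 0.34×177 + 4.17×83 + 6.44×69 + 10.34×83 = 60.18 + 346.11 + 444.36 + 858.22 = 1708.87
ΣP(1996)Q(1996) = 0.38×177 + 4.82×83 + 5.02×69 + 11.26×83 = 67.26 + 400.06 + 346.38 + 934.58 = 1748.28
link = 1708.87/1748.28 = 0.977458
Link 1997→1998:
ΣP(1998)Q(1997) = 0.37×203 + 4.23×72 + 7.30×82 + 11.25×94 = 75.11 + 304.56 + 598.6 + 1057.5 = 2035.77
ΣP(1997)Q(1997) = 0.34×203 + 4.17×72 + 6.44×82 + 10.34×94 = 69.02 + 300.24 + 528.08 + 971.96 = 1869.3
link = 2035.77/1869.3 = 1.089055
Chained index = 100 × 0.977458 × 1.089055 = 106.4505

106.45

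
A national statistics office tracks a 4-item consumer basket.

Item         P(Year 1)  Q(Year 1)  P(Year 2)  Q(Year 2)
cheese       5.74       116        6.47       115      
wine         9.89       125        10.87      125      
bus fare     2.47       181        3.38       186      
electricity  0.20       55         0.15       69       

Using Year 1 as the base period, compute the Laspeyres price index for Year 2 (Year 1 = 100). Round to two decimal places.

Laspeyres price index uses base-period quantities as weights.
ΣP(Year 2)·Q(Year 1) = 6.47×116 + 10.87×125 + 3.38×181 + 0.15×55 = 750.52 + 1358.75 + 611.78 + 8.25 = 2729.3
ΣP(Year 1)·Q(Year 1) = 5.74×116 + 9.89×125 + 2.47×181 + 0.20×55 = 665.84 + 1236.25 + 447.07 + 11 = 2360.16
Index = 2729.3 / 2360.16 × 100 = 115.6405

115.64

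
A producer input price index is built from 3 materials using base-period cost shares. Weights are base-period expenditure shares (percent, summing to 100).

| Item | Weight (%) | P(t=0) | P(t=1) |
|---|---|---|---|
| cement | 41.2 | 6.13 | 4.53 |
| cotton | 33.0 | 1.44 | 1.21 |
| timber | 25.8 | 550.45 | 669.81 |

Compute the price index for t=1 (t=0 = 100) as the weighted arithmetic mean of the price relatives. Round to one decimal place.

89.6

cement: 41.2 × (4.53/6.13) = 41.2 × 0.738989 = 30.4463
cotton: 33.0 × (1.21/1.44) = 33.0 × 0.840278 = 27.7292
timber: 25.8 × (669.81/550.45) = 25.8 × 1.216841 = 31.3945
Index = Σ wᵢ·(p₁ᵢ/p₀ᵢ) = 30.4463 + 27.7292 + 31.3945 = 89.5700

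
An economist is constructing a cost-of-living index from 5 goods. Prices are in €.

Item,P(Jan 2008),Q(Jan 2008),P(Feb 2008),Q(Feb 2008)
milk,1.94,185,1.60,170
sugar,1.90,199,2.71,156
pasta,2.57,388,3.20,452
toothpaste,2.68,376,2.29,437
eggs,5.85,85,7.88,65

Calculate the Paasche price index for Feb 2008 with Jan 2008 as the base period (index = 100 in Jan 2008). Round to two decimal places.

Paasche price index uses current-period quantities as weights.
ΣP(Feb 2008)·Q(Feb 2008) = 1.60×170 + 2.71×156 + 3.20×452 + 2.29×437 + 7.88×65 = 272 + 422.76 + 1446.4 + 1000.73 + 512.2 = 3654.09
ΣP(Jan 2008)·Q(Feb 2008) = 1.94×170 + 1.90×156 + 2.57×452 + 2.68×437 + 5.85×65 = 329.8 + 296.4 + 1161.64 + 1171.16 + 380.25 = 3339.25
Index = 3654.09 / 3339.25 × 100 = 109.4285

109.43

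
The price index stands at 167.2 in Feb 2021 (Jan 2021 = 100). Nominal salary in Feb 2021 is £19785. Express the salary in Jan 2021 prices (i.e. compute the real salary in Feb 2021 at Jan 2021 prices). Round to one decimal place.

Real = Nominal ÷ (Index/100) = 19785 ÷ (167.2/100)
     = 19785 ÷ 1.672 = 11833.1340

11833.1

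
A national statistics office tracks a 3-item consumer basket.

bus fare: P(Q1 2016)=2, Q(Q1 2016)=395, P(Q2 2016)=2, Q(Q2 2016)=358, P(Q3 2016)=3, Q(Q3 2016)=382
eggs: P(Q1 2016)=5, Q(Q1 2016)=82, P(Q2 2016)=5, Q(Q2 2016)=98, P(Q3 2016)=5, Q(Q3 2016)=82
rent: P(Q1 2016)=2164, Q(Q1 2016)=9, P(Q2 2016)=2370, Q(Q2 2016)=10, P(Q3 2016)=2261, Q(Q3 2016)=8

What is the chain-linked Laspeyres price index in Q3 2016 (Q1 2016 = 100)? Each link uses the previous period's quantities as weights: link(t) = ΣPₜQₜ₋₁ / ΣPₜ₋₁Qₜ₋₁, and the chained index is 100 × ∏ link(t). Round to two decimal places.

105.76

Link Q1 2016→Q2 2016:
ΣP(Q2 2016)Q(Q1 2016) = 2×395 + 5×82 + 2370×9 = 790 + 410 + 21330 = 22530
ΣP(Q1 2016)Q(Q1 2016) = 2×395 + 5×82 + 2164×9 = 790 + 410 + 19476 = 20676
link = 22530/20676 = 1.089669
Link Q2 2016→Q3 2016:
ΣP(Q3 2016)Q(Q2 2016) = 3×358 + 5×98 + 2261×10 = 1074 + 490 + 22610 = 24174
ΣP(Q2 2016)Q(Q2 2016) = 2×358 + 5×98 + 2370×10 = 716 + 490 + 23700 = 24906
link = 24174/24906 = 0.970609
Chained index = 100 × 1.089669 × 0.970609 = 105.7643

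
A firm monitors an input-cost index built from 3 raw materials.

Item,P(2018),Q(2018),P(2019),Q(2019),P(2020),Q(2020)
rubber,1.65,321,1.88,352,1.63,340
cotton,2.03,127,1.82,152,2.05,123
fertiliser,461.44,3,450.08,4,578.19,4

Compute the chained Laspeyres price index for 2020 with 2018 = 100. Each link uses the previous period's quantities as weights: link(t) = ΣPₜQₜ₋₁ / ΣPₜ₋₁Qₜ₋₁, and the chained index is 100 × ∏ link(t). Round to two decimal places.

117.48

Link 2018→2019:
ΣP(2019)Q(2018) = 1.88×321 + 1.82×127 + 450.08×3 = 603.48 + 231.14 + 1350.24 = 2184.86
ΣP(2018)Q(2018) = 1.65×321 + 2.03×127 + 461.44×3 = 529.65 + 257.81 + 1384.32 = 2171.78
link = 2184.86/2171.78 = 1.006023
Link 2019→2020:
ΣP(2020)Q(2019) = 1.63×352 + 2.05×152 + 578.19×4 = 573.76 + 311.6 + 2312.76 = 3198.12
ΣP(2019)Q(2019) = 1.88×352 + 1.82×152 + 450.08×4 = 661.76 + 276.64 + 1800.32 = 2738.72
link = 3198.12/2738.72 = 1.167743
Chained index = 100 × 1.006023 × 1.167743 = 117.4776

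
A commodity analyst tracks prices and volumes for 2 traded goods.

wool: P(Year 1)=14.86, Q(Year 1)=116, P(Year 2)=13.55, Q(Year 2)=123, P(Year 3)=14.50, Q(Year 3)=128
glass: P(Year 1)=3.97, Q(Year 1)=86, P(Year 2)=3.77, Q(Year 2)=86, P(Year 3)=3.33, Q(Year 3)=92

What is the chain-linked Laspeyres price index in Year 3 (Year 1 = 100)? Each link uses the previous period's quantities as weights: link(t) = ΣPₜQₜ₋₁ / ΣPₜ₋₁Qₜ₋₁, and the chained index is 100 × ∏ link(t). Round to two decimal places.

95.45

Link Year 1→Year 2:
ΣP(Year 2)Q(Year 1) = 13.55×116 + 3.77×86 = 1571.8 + 324.22 = 1896.02
ΣP(Year 1)Q(Year 1) = 14.86×116 + 3.97×86 = 1723.76 + 341.42 = 2065.18
link = 1896.02/2065.18 = 0.918089
Link Year 2→Year 3:
ΣP(Year 3)Q(Year 2) = 14.50×123 + 3.33×86 = 1783.5 + 286.38 = 2069.88
ΣP(Year 2)Q(Year 2) = 13.55×123 + 3.77×86 = 1666.65 + 324.22 = 1990.87
link = 2069.88/1990.87 = 1.039686
Chained index = 100 × 0.918089 × 1.039686 = 95.4525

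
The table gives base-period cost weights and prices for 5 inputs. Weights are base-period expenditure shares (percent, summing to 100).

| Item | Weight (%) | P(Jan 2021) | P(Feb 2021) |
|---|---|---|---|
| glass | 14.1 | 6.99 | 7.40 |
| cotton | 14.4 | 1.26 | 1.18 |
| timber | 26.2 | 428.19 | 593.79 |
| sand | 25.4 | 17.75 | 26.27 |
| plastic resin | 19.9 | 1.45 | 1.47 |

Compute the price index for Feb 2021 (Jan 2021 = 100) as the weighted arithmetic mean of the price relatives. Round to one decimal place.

glass: 14.1 × (7.40/6.99) = 14.1 × 1.058655 = 14.9270
cotton: 14.4 × (1.18/1.26) = 14.4 × 0.936508 = 13.4857
timber: 26.2 × (593.79/428.19) = 26.2 × 1.386744 = 36.3327
sand: 25.4 × (26.27/17.75) = 25.4 × 1.480000 = 37.5920
plastic resin: 19.9 × (1.47/1.45) = 19.9 × 1.013793 = 20.1745
Index = Σ wᵢ·(p₁ᵢ/p₀ᵢ) = 14.9270 + 13.4857 + 36.3327 + 37.5920 + 20.1745 = 122.5119

122.5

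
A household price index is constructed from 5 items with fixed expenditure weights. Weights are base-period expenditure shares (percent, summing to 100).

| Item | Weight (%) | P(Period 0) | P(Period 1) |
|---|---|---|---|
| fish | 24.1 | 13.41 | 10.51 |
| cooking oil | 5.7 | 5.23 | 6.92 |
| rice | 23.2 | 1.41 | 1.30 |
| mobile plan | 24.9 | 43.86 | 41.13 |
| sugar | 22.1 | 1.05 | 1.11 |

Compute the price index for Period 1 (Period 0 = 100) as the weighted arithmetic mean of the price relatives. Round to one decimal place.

94.5

fish: 24.1 × (10.51/13.41) = 24.1 × 0.783743 = 18.8882
cooking oil: 5.7 × (6.92/5.23) = 5.7 × 1.323136 = 7.5419
rice: 23.2 × (1.30/1.41) = 23.2 × 0.921986 = 21.3901
mobile plan: 24.9 × (41.13/43.86) = 24.9 × 0.937756 = 23.3501
sugar: 22.1 × (1.11/1.05) = 22.1 × 1.057143 = 23.3629
Index = Σ wᵢ·(p₁ᵢ/p₀ᵢ) = 18.8882 + 7.5419 + 21.3901 + 23.3501 + 23.3629 = 94.5332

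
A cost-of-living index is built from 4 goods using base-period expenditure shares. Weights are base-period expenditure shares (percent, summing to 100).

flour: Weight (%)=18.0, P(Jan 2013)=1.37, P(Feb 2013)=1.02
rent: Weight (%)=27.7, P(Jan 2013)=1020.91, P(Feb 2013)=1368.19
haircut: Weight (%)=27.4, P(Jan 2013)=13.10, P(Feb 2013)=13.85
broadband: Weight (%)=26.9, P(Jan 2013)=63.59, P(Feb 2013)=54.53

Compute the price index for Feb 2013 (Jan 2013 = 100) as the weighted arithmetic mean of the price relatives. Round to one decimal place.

flour: 18.0 × (1.02/1.37) = 18.0 × 0.744526 = 13.4015
rent: 27.7 × (1368.19/1020.91) = 27.7 × 1.340167 = 37.1226
haircut: 27.4 × (13.85/13.10) = 27.4 × 1.057252 = 28.9687
broadband: 26.9 × (54.53/63.59) = 26.9 × 0.857525 = 23.0674
Index = Σ wᵢ·(p₁ᵢ/p₀ᵢ) = 13.4015 + 37.1226 + 28.9687 + 23.0674 = 102.5602

102.6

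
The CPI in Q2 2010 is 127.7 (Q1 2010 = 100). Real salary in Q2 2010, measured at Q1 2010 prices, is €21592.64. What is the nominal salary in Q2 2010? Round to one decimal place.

27573.8

Nominal = Real × (Index/100) = 21592.64 × (127.7/100)
        = 21592.64 × 1.277 = 27573.8013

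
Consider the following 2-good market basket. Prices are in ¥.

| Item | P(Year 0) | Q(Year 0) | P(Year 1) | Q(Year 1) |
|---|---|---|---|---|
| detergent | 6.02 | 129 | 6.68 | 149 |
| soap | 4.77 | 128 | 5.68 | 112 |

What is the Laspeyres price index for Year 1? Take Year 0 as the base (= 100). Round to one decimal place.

Laspeyres price index uses base-period quantities as weights.
ΣP(Year 1)·Q(Year 0) = 6.68×129 + 5.68×128 = 861.72 + 727.04 = 1588.76
ΣP(Year 0)·Q(Year 0) = 6.02×129 + 4.77×128 = 776.58 + 610.56 = 1387.14
Index = 1588.76 / 1387.14 × 100 = 114.5349

114.5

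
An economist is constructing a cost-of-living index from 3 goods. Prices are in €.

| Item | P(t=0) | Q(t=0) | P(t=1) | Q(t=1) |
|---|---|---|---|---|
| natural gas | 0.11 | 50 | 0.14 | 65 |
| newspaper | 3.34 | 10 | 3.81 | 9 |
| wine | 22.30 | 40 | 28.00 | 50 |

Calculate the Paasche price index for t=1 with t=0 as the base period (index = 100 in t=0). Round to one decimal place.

125.3

Paasche price index uses current-period quantities as weights.
ΣP(t=1)·Q(t=1) = 0.14×65 + 3.81×9 + 28.00×50 = 9.1 + 34.29 + 1400 = 1443.39
ΣP(t=0)·Q(t=1) = 0.11×65 + 3.34×9 + 22.30×50 = 7.15 + 30.06 + 1115 = 1152.21
Index = 1443.39 / 1152.21 × 100 = 125.2714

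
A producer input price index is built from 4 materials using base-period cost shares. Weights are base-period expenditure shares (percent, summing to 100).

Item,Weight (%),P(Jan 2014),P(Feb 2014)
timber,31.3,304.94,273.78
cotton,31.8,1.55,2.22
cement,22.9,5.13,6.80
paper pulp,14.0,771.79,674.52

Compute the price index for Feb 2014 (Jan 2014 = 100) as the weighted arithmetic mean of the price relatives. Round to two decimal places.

116.24

timber: 31.3 × (273.78/304.94) = 31.3 × 0.897816 = 28.1016
cotton: 31.8 × (2.22/1.55) = 31.8 × 1.432258 = 45.5458
cement: 22.9 × (6.80/5.13) = 22.9 × 1.325536 = 30.3548
paper pulp: 14.0 × (674.52/771.79) = 14.0 × 0.873968 = 12.2356
Index = Σ wᵢ·(p₁ᵢ/p₀ᵢ) = 28.1016 + 45.5458 + 30.3548 + 12.2356 = 116.2378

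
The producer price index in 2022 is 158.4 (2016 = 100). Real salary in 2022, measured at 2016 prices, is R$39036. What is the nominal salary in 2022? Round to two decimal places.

Nominal = Real × (Index/100) = 39036 × (158.4/100)
        = 39036 × 1.584 = 61833.0240

61833.02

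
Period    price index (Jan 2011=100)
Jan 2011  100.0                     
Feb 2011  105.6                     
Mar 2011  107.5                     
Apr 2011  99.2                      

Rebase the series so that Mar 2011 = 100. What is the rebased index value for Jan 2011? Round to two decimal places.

Rebased(Jan 2011) = 100.0 / 107.5 × 100 = 93.0233

93.02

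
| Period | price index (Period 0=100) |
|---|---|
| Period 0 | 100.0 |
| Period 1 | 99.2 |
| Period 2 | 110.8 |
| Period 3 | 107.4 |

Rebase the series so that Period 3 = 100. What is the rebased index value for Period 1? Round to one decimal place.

Rebased(Period 1) = 99.2 / 107.4 × 100 = 92.3650

92.4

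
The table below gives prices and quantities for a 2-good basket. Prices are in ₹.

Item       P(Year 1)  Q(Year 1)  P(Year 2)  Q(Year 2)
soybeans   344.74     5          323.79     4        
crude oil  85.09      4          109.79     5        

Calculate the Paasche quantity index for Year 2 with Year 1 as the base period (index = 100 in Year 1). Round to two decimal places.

89.60

Paasche quantity index uses current-period prices as weights.
ΣP(Year 2)·Q(Year 2) = 323.79×4 + 109.79×5 = 1295.16 + 548.95 = 1844.11
ΣP(Year 2)·Q(Year 1) = 323.79×5 + 109.79×4 = 1618.95 + 439.16 = 2058.11
Index = 1844.11 / 2058.11 × 100 = 89.6021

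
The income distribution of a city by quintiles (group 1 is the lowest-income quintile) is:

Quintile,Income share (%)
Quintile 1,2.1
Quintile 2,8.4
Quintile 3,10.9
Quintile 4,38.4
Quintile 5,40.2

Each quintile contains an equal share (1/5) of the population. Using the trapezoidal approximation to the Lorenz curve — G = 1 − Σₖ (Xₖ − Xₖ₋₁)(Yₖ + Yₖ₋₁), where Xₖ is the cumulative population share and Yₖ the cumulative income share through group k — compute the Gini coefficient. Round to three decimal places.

Cumulative income shares Yₖ: 0.0210, 0.1050, 0.2140, 0.5980, 1.0000
Σ (Xₖ−Xₖ₋₁)(Yₖ+Yₖ₋₁) = (1/5)(0.0210+0.0000) + (1/5)(0.1050+0.0210) + (1/5)(0.2140+0.1050) + (1/5)(0.5980+0.2140) + (1/5)(1.0000+0.5980)
  = 0.0042 + 0.0252 + 0.0638 + 0.1624 + 0.3196 = 0.5752
G = 1 − 0.5752 = 0.4248

0.425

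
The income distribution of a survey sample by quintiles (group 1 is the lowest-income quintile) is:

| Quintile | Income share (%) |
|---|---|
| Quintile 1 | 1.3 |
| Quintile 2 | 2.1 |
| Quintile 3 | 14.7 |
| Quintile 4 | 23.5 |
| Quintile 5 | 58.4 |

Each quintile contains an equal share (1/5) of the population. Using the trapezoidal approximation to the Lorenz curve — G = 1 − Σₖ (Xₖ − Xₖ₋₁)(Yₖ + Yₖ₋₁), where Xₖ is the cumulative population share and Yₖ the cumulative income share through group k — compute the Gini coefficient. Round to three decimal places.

Cumulative income shares Yₖ: 0.0130, 0.0340, 0.1810, 0.4160, 1.0000
Σ (Xₖ−Xₖ₋₁)(Yₖ+Yₖ₋₁) = (1/5)(0.0130+0.0000) + (1/5)(0.0340+0.0130) + (1/5)(0.1810+0.0340) + (1/5)(0.4160+0.1810) + (1/5)(1.0000+0.4160)
  = 0.0026 + 0.0094 + 0.0430 + 0.1194 + 0.2832 = 0.4576
G = 1 − 0.4576 = 0.5424

0.542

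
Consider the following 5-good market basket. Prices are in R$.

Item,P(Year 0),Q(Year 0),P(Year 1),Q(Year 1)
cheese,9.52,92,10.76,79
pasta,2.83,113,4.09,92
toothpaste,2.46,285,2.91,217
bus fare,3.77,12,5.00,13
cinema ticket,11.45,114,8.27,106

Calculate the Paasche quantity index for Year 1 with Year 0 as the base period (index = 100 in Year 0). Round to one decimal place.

85.2

Paasche quantity index uses current-period prices as weights.
ΣP(Year 1)·Q(Year 1) = 10.76×79 + 4.09×92 + 2.91×217 + 5.00×13 + 8.27×106 = 850.04 + 376.28 + 631.47 + 65 + 876.62 = 2799.41
ΣP(Year 1)·Q(Year 0) = 10.76×92 + 4.09×113 + 2.91×285 + 5.00×12 + 8.27×114 = 989.92 + 462.17 + 829.35 + 60 + 942.78 = 3284.22
Index = 2799.41 / 3284.22 × 100 = 85.2382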